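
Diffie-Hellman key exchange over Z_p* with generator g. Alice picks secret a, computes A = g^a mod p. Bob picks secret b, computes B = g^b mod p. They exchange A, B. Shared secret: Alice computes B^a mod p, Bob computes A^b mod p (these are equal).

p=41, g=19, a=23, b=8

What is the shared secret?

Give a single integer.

A = 19^23 mod 41  (bits of 23 = 10111)
  bit 0 = 1: r = r^2 * 19 mod 41 = 1^2 * 19 = 1*19 = 19
  bit 1 = 0: r = r^2 mod 41 = 19^2 = 33
  bit 2 = 1: r = r^2 * 19 mod 41 = 33^2 * 19 = 23*19 = 27
  bit 3 = 1: r = r^2 * 19 mod 41 = 27^2 * 19 = 32*19 = 34
  bit 4 = 1: r = r^2 * 19 mod 41 = 34^2 * 19 = 8*19 = 29
  -> A = 29
B = 19^8 mod 41  (bits of 8 = 1000)
  bit 0 = 1: r = r^2 * 19 mod 41 = 1^2 * 19 = 1*19 = 19
  bit 1 = 0: r = r^2 mod 41 = 19^2 = 33
  bit 2 = 0: r = r^2 mod 41 = 33^2 = 23
  bit 3 = 0: r = r^2 mod 41 = 23^2 = 37
  -> B = 37
s = B^a = 37^23 mod 41  (bits of 23 = 10111)
  bit 0 = 1: r = r^2 * 37 mod 41 = 1^2 * 37 = 1*37 = 37
  bit 1 = 0: r = r^2 mod 41 = 37^2 = 16
  bit 2 = 1: r = r^2 * 37 mod 41 = 16^2 * 37 = 10*37 = 1
  bit 3 = 1: r = r^2 * 37 mod 41 = 1^2 * 37 = 1*37 = 37
  bit 4 = 1: r = r^2 * 37 mod 41 = 37^2 * 37 = 16*37 = 18
  -> s = B^a = 18

Answer: 18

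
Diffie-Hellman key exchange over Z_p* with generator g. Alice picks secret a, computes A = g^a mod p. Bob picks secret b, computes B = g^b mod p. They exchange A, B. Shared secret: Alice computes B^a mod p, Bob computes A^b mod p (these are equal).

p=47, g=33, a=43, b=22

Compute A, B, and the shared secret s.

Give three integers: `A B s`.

Answer: 13 37 18

Derivation:
A = 33^43 mod 47  (bits of 43 = 101011)
  bit 0 = 1: r = r^2 * 33 mod 47 = 1^2 * 33 = 1*33 = 33
  bit 1 = 0: r = r^2 mod 47 = 33^2 = 8
  bit 2 = 1: r = r^2 * 33 mod 47 = 8^2 * 33 = 17*33 = 44
  bit 3 = 0: r = r^2 mod 47 = 44^2 = 9
  bit 4 = 1: r = r^2 * 33 mod 47 = 9^2 * 33 = 34*33 = 41
  bit 5 = 1: r = r^2 * 33 mod 47 = 41^2 * 33 = 36*33 = 13
  -> A = 13
B = 33^22 mod 47  (bits of 22 = 10110)
  bit 0 = 1: r = r^2 * 33 mod 47 = 1^2 * 33 = 1*33 = 33
  bit 1 = 0: r = r^2 mod 47 = 33^2 = 8
  bit 2 = 1: r = r^2 * 33 mod 47 = 8^2 * 33 = 17*33 = 44
  bit 3 = 1: r = r^2 * 33 mod 47 = 44^2 * 33 = 9*33 = 15
  bit 4 = 0: r = r^2 mod 47 = 15^2 = 37
  -> B = 37
s = B^a = 37^43 mod 47  (bits of 43 = 101011)
  bit 0 = 1: r = r^2 * 37 mod 47 = 1^2 * 37 = 1*37 = 37
  bit 1 = 0: r = r^2 mod 47 = 37^2 = 6
  bit 2 = 1: r = r^2 * 37 mod 47 = 6^2 * 37 = 36*37 = 16
  bit 3 = 0: r = r^2 mod 47 = 16^2 = 21
  bit 4 = 1: r = r^2 * 37 mod 47 = 21^2 * 37 = 18*37 = 8
  bit 5 = 1: r = r^2 * 37 mod 47 = 8^2 * 37 = 17*37 = 18
  -> s = B^a = 18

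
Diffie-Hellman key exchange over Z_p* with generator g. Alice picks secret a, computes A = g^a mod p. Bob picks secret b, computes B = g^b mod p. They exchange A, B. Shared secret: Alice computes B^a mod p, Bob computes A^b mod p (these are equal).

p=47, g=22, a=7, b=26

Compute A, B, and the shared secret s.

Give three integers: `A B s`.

A = 22^7 mod 47  (bits of 7 = 111)
  bit 0 = 1: r = r^2 * 22 mod 47 = 1^2 * 22 = 1*22 = 22
  bit 1 = 1: r = r^2 * 22 mod 47 = 22^2 * 22 = 14*22 = 26
  bit 2 = 1: r = r^2 * 22 mod 47 = 26^2 * 22 = 18*22 = 20
  -> A = 20
B = 22^26 mod 47  (bits of 26 = 11010)
  bit 0 = 1: r = r^2 * 22 mod 47 = 1^2 * 22 = 1*22 = 22
  bit 1 = 1: r = r^2 * 22 mod 47 = 22^2 * 22 = 14*22 = 26
  bit 2 = 0: r = r^2 mod 47 = 26^2 = 18
  bit 3 = 1: r = r^2 * 22 mod 47 = 18^2 * 22 = 42*22 = 31
  bit 4 = 0: r = r^2 mod 47 = 31^2 = 21
  -> B = 21
s = B^a = 21^7 mod 47  (bits of 7 = 111)
  bit 0 = 1: r = r^2 * 21 mod 47 = 1^2 * 21 = 1*21 = 21
  bit 1 = 1: r = r^2 * 21 mod 47 = 21^2 * 21 = 18*21 = 2
  bit 2 = 1: r = r^2 * 21 mod 47 = 2^2 * 21 = 4*21 = 37
  -> s = B^a = 37

Answer: 20 21 37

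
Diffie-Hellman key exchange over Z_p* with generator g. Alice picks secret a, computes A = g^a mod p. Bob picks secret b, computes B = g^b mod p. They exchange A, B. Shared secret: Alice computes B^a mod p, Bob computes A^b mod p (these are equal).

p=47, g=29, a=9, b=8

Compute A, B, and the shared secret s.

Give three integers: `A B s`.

A = 29^9 mod 47  (bits of 9 = 1001)
  bit 0 = 1: r = r^2 * 29 mod 47 = 1^2 * 29 = 1*29 = 29
  bit 1 = 0: r = r^2 mod 47 = 29^2 = 42
  bit 2 = 0: r = r^2 mod 47 = 42^2 = 25
  bit 3 = 1: r = r^2 * 29 mod 47 = 25^2 * 29 = 14*29 = 30
  -> A = 30
B = 29^8 mod 47  (bits of 8 = 1000)
  bit 0 = 1: r = r^2 * 29 mod 47 = 1^2 * 29 = 1*29 = 29
  bit 1 = 0: r = r^2 mod 47 = 29^2 = 42
  bit 2 = 0: r = r^2 mod 47 = 42^2 = 25
  bit 3 = 0: r = r^2 mod 47 = 25^2 = 14
  -> B = 14
s = B^a = 14^9 mod 47  (bits of 9 = 1001)
  bit 0 = 1: r = r^2 * 14 mod 47 = 1^2 * 14 = 1*14 = 14
  bit 1 = 0: r = r^2 mod 47 = 14^2 = 8
  bit 2 = 0: r = r^2 mod 47 = 8^2 = 17
  bit 3 = 1: r = r^2 * 14 mod 47 = 17^2 * 14 = 7*14 = 4
  -> s = B^a = 4

Answer: 30 14 4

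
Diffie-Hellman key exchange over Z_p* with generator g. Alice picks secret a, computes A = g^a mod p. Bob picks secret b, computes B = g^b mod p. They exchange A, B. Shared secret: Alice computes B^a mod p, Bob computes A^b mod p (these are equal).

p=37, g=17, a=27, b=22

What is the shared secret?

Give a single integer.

A = 17^27 mod 37  (bits of 27 = 11011)
  bit 0 = 1: r = r^2 * 17 mod 37 = 1^2 * 17 = 1*17 = 17
  bit 1 = 1: r = r^2 * 17 mod 37 = 17^2 * 17 = 30*17 = 29
  bit 2 = 0: r = r^2 mod 37 = 29^2 = 27
  bit 3 = 1: r = r^2 * 17 mod 37 = 27^2 * 17 = 26*17 = 35
  bit 4 = 1: r = r^2 * 17 mod 37 = 35^2 * 17 = 4*17 = 31
  -> A = 31
B = 17^22 mod 37  (bits of 22 = 10110)
  bit 0 = 1: r = r^2 * 17 mod 37 = 1^2 * 17 = 1*17 = 17
  bit 1 = 0: r = r^2 mod 37 = 17^2 = 30
  bit 2 = 1: r = r^2 * 17 mod 37 = 30^2 * 17 = 12*17 = 19
  bit 3 = 1: r = r^2 * 17 mod 37 = 19^2 * 17 = 28*17 = 32
  bit 4 = 0: r = r^2 mod 37 = 32^2 = 25
  -> B = 25
s = B^a = 25^27 mod 37  (bits of 27 = 11011)
  bit 0 = 1: r = r^2 * 25 mod 37 = 1^2 * 25 = 1*25 = 25
  bit 1 = 1: r = r^2 * 25 mod 37 = 25^2 * 25 = 33*25 = 11
  bit 2 = 0: r = r^2 mod 37 = 11^2 = 10
  bit 3 = 1: r = r^2 * 25 mod 37 = 10^2 * 25 = 26*25 = 21
  bit 4 = 1: r = r^2 * 25 mod 37 = 21^2 * 25 = 34*25 = 36
  -> s = B^a = 36

Answer: 36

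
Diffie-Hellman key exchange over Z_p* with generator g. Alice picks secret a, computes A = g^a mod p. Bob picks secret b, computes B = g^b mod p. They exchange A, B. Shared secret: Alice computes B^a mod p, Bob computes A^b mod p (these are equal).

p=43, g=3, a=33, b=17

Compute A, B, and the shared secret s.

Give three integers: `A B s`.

A = 3^33 mod 43  (bits of 33 = 100001)
  bit 0 = 1: r = r^2 * 3 mod 43 = 1^2 * 3 = 1*3 = 3
  bit 1 = 0: r = r^2 mod 43 = 3^2 = 9
  bit 2 = 0: r = r^2 mod 43 = 9^2 = 38
  bit 3 = 0: r = r^2 mod 43 = 38^2 = 25
  bit 4 = 0: r = r^2 mod 43 = 25^2 = 23
  bit 5 = 1: r = r^2 * 3 mod 43 = 23^2 * 3 = 13*3 = 39
  -> A = 39
B = 3^17 mod 43  (bits of 17 = 10001)
  bit 0 = 1: r = r^2 * 3 mod 43 = 1^2 * 3 = 1*3 = 3
  bit 1 = 0: r = r^2 mod 43 = 3^2 = 9
  bit 2 = 0: r = r^2 mod 43 = 9^2 = 38
  bit 3 = 0: r = r^2 mod 43 = 38^2 = 25
  bit 4 = 1: r = r^2 * 3 mod 43 = 25^2 * 3 = 23*3 = 26
  -> B = 26
s = B^a = 26^33 mod 43  (bits of 33 = 100001)
  bit 0 = 1: r = r^2 * 26 mod 43 = 1^2 * 26 = 1*26 = 26
  bit 1 = 0: r = r^2 mod 43 = 26^2 = 31
  bit 2 = 0: r = r^2 mod 43 = 31^2 = 15
  bit 3 = 0: r = r^2 mod 43 = 15^2 = 10
  bit 4 = 0: r = r^2 mod 43 = 10^2 = 14
  bit 5 = 1: r = r^2 * 26 mod 43 = 14^2 * 26 = 24*26 = 22
  -> s = B^a = 22

Answer: 39 26 22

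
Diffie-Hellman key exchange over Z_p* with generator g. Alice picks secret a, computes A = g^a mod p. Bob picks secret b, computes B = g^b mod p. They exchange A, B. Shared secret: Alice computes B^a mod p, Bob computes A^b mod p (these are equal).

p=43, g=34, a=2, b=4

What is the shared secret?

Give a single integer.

A = 34^2 mod 43  (bits of 2 = 10)
  bit 0 = 1: r = r^2 * 34 mod 43 = 1^2 * 34 = 1*34 = 34
  bit 1 = 0: r = r^2 mod 43 = 34^2 = 38
  -> A = 38
B = 34^4 mod 43  (bits of 4 = 100)
  bit 0 = 1: r = r^2 * 34 mod 43 = 1^2 * 34 = 1*34 = 34
  bit 1 = 0: r = r^2 mod 43 = 34^2 = 38
  bit 2 = 0: r = r^2 mod 43 = 38^2 = 25
  -> B = 25
s = B^a = 25^2 mod 43  (bits of 2 = 10)
  bit 0 = 1: r = r^2 * 25 mod 43 = 1^2 * 25 = 1*25 = 25
  bit 1 = 0: r = r^2 mod 43 = 25^2 = 23
  -> s = B^a = 23

Answer: 23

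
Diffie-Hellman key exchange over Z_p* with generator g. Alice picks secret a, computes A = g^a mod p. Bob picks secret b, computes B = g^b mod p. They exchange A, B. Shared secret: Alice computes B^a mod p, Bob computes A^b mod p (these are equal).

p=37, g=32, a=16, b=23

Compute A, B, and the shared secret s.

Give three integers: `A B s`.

A = 32^16 mod 37  (bits of 16 = 10000)
  bit 0 = 1: r = r^2 * 32 mod 37 = 1^2 * 32 = 1*32 = 32
  bit 1 = 0: r = r^2 mod 37 = 32^2 = 25
  bit 2 = 0: r = r^2 mod 37 = 25^2 = 33
  bit 3 = 0: r = r^2 mod 37 = 33^2 = 16
  bit 4 = 0: r = r^2 mod 37 = 16^2 = 34
  -> A = 34
B = 32^23 mod 37  (bits of 23 = 10111)
  bit 0 = 1: r = r^2 * 32 mod 37 = 1^2 * 32 = 1*32 = 32
  bit 1 = 0: r = r^2 mod 37 = 32^2 = 25
  bit 2 = 1: r = r^2 * 32 mod 37 = 25^2 * 32 = 33*32 = 20
  bit 3 = 1: r = r^2 * 32 mod 37 = 20^2 * 32 = 30*32 = 35
  bit 4 = 1: r = r^2 * 32 mod 37 = 35^2 * 32 = 4*32 = 17
  -> B = 17
s = B^a = 17^16 mod 37  (bits of 16 = 10000)
  bit 0 = 1: r = r^2 * 17 mod 37 = 1^2 * 17 = 1*17 = 17
  bit 1 = 0: r = r^2 mod 37 = 17^2 = 30
  bit 2 = 0: r = r^2 mod 37 = 30^2 = 12
  bit 3 = 0: r = r^2 mod 37 = 12^2 = 33
  bit 4 = 0: r = r^2 mod 37 = 33^2 = 16
  -> s = B^a = 16

Answer: 34 17 16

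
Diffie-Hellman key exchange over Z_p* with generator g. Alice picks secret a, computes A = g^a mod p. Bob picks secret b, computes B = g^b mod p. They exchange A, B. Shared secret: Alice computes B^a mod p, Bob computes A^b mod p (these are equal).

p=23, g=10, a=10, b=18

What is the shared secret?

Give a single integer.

Answer: 18

Derivation:
A = 10^10 mod 23  (bits of 10 = 1010)
  bit 0 = 1: r = r^2 * 10 mod 23 = 1^2 * 10 = 1*10 = 10
  bit 1 = 0: r = r^2 mod 23 = 10^2 = 8
  bit 2 = 1: r = r^2 * 10 mod 23 = 8^2 * 10 = 18*10 = 19
  bit 3 = 0: r = r^2 mod 23 = 19^2 = 16
  -> A = 16
B = 10^18 mod 23  (bits of 18 = 10010)
  bit 0 = 1: r = r^2 * 10 mod 23 = 1^2 * 10 = 1*10 = 10
  bit 1 = 0: r = r^2 mod 23 = 10^2 = 8
  bit 2 = 0: r = r^2 mod 23 = 8^2 = 18
  bit 3 = 1: r = r^2 * 10 mod 23 = 18^2 * 10 = 2*10 = 20
  bit 4 = 0: r = r^2 mod 23 = 20^2 = 9
  -> B = 9
s = B^a = 9^10 mod 23  (bits of 10 = 1010)
  bit 0 = 1: r = r^2 * 9 mod 23 = 1^2 * 9 = 1*9 = 9
  bit 1 = 0: r = r^2 mod 23 = 9^2 = 12
  bit 2 = 1: r = r^2 * 9 mod 23 = 12^2 * 9 = 6*9 = 8
  bit 3 = 0: r = r^2 mod 23 = 8^2 = 18
  -> s = B^a = 18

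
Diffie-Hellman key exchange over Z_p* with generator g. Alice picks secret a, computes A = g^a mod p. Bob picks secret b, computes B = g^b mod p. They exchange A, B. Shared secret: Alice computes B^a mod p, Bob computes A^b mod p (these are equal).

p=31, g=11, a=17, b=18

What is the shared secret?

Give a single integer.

A = 11^17 mod 31  (bits of 17 = 10001)
  bit 0 = 1: r = r^2 * 11 mod 31 = 1^2 * 11 = 1*11 = 11
  bit 1 = 0: r = r^2 mod 31 = 11^2 = 28
  bit 2 = 0: r = r^2 mod 31 = 28^2 = 9
  bit 3 = 0: r = r^2 mod 31 = 9^2 = 19
  bit 4 = 1: r = r^2 * 11 mod 31 = 19^2 * 11 = 20*11 = 3
  -> A = 3
B = 11^18 mod 31  (bits of 18 = 10010)
  bit 0 = 1: r = r^2 * 11 mod 31 = 1^2 * 11 = 1*11 = 11
  bit 1 = 0: r = r^2 mod 31 = 11^2 = 28
  bit 2 = 0: r = r^2 mod 31 = 28^2 = 9
  bit 3 = 1: r = r^2 * 11 mod 31 = 9^2 * 11 = 19*11 = 23
  bit 4 = 0: r = r^2 mod 31 = 23^2 = 2
  -> B = 2
s = B^a = 2^17 mod 31  (bits of 17 = 10001)
  bit 0 = 1: r = r^2 * 2 mod 31 = 1^2 * 2 = 1*2 = 2
  bit 1 = 0: r = r^2 mod 31 = 2^2 = 4
  bit 2 = 0: r = r^2 mod 31 = 4^2 = 16
  bit 3 = 0: r = r^2 mod 31 = 16^2 = 8
  bit 4 = 1: r = r^2 * 2 mod 31 = 8^2 * 2 = 2*2 = 4
  -> s = B^a = 4

Answer: 4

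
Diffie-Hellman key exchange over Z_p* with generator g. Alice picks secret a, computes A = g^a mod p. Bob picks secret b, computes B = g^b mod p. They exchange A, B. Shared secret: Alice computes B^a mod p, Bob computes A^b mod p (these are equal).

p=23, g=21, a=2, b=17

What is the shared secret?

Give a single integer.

A = 21^2 mod 23  (bits of 2 = 10)
  bit 0 = 1: r = r^2 * 21 mod 23 = 1^2 * 21 = 1*21 = 21
  bit 1 = 0: r = r^2 mod 23 = 21^2 = 4
  -> A = 4
B = 21^17 mod 23  (bits of 17 = 10001)
  bit 0 = 1: r = r^2 * 21 mod 23 = 1^2 * 21 = 1*21 = 21
  bit 1 = 0: r = r^2 mod 23 = 21^2 = 4
  bit 2 = 0: r = r^2 mod 23 = 4^2 = 16
  bit 3 = 0: r = r^2 mod 23 = 16^2 = 3
  bit 4 = 1: r = r^2 * 21 mod 23 = 3^2 * 21 = 9*21 = 5
  -> B = 5
s = B^a = 5^2 mod 23  (bits of 2 = 10)
  bit 0 = 1: r = r^2 * 5 mod 23 = 1^2 * 5 = 1*5 = 5
  bit 1 = 0: r = r^2 mod 23 = 5^2 = 2
  -> s = B^a = 2

Answer: 2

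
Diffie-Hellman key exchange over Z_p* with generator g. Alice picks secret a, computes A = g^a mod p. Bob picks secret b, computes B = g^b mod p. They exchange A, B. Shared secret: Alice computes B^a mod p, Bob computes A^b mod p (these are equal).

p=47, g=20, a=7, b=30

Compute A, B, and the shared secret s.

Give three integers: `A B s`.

A = 20^7 mod 47  (bits of 7 = 111)
  bit 0 = 1: r = r^2 * 20 mod 47 = 1^2 * 20 = 1*20 = 20
  bit 1 = 1: r = r^2 * 20 mod 47 = 20^2 * 20 = 24*20 = 10
  bit 2 = 1: r = r^2 * 20 mod 47 = 10^2 * 20 = 6*20 = 26
  -> A = 26
B = 20^30 mod 47  (bits of 30 = 11110)
  bit 0 = 1: r = r^2 * 20 mod 47 = 1^2 * 20 = 1*20 = 20
  bit 1 = 1: r = r^2 * 20 mod 47 = 20^2 * 20 = 24*20 = 10
  bit 2 = 1: r = r^2 * 20 mod 47 = 10^2 * 20 = 6*20 = 26
  bit 3 = 1: r = r^2 * 20 mod 47 = 26^2 * 20 = 18*20 = 31
  bit 4 = 0: r = r^2 mod 47 = 31^2 = 21
  -> B = 21
s = B^a = 21^7 mod 47  (bits of 7 = 111)
  bit 0 = 1: r = r^2 * 21 mod 47 = 1^2 * 21 = 1*21 = 21
  bit 1 = 1: r = r^2 * 21 mod 47 = 21^2 * 21 = 18*21 = 2
  bit 2 = 1: r = r^2 * 21 mod 47 = 2^2 * 21 = 4*21 = 37
  -> s = B^a = 37

Answer: 26 21 37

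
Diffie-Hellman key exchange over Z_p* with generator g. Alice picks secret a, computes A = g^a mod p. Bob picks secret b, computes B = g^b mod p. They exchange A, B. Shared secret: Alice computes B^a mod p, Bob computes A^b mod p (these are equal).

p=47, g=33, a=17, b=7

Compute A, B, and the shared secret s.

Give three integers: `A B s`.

Answer: 19 23 30

Derivation:
A = 33^17 mod 47  (bits of 17 = 10001)
  bit 0 = 1: r = r^2 * 33 mod 47 = 1^2 * 33 = 1*33 = 33
  bit 1 = 0: r = r^2 mod 47 = 33^2 = 8
  bit 2 = 0: r = r^2 mod 47 = 8^2 = 17
  bit 3 = 0: r = r^2 mod 47 = 17^2 = 7
  bit 4 = 1: r = r^2 * 33 mod 47 = 7^2 * 33 = 2*33 = 19
  -> A = 19
B = 33^7 mod 47  (bits of 7 = 111)
  bit 0 = 1: r = r^2 * 33 mod 47 = 1^2 * 33 = 1*33 = 33
  bit 1 = 1: r = r^2 * 33 mod 47 = 33^2 * 33 = 8*33 = 29
  bit 2 = 1: r = r^2 * 33 mod 47 = 29^2 * 33 = 42*33 = 23
  -> B = 23
s = B^a = 23^17 mod 47  (bits of 17 = 10001)
  bit 0 = 1: r = r^2 * 23 mod 47 = 1^2 * 23 = 1*23 = 23
  bit 1 = 0: r = r^2 mod 47 = 23^2 = 12
  bit 2 = 0: r = r^2 mod 47 = 12^2 = 3
  bit 3 = 0: r = r^2 mod 47 = 3^2 = 9
  bit 4 = 1: r = r^2 * 23 mod 47 = 9^2 * 23 = 34*23 = 30
  -> s = B^a = 30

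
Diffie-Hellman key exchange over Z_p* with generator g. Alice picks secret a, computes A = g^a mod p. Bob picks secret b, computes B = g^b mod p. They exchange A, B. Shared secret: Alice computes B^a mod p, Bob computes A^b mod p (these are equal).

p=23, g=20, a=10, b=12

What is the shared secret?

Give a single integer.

A = 20^10 mod 23  (bits of 10 = 1010)
  bit 0 = 1: r = r^2 * 20 mod 23 = 1^2 * 20 = 1*20 = 20
  bit 1 = 0: r = r^2 mod 23 = 20^2 = 9
  bit 2 = 1: r = r^2 * 20 mod 23 = 9^2 * 20 = 12*20 = 10
  bit 3 = 0: r = r^2 mod 23 = 10^2 = 8
  -> A = 8
B = 20^12 mod 23  (bits of 12 = 1100)
  bit 0 = 1: r = r^2 * 20 mod 23 = 1^2 * 20 = 1*20 = 20
  bit 1 = 1: r = r^2 * 20 mod 23 = 20^2 * 20 = 9*20 = 19
  bit 2 = 0: r = r^2 mod 23 = 19^2 = 16
  bit 3 = 0: r = r^2 mod 23 = 16^2 = 3
  -> B = 3
s = B^a = 3^10 mod 23  (bits of 10 = 1010)
  bit 0 = 1: r = r^2 * 3 mod 23 = 1^2 * 3 = 1*3 = 3
  bit 1 = 0: r = r^2 mod 23 = 3^2 = 9
  bit 2 = 1: r = r^2 * 3 mod 23 = 9^2 * 3 = 12*3 = 13
  bit 3 = 0: r = r^2 mod 23 = 13^2 = 8
  -> s = B^a = 8

Answer: 8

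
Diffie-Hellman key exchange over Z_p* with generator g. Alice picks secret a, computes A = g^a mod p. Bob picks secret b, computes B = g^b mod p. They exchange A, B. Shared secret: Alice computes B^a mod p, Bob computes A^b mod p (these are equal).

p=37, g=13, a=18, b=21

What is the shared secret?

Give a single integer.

Answer: 36

Derivation:
A = 13^18 mod 37  (bits of 18 = 10010)
  bit 0 = 1: r = r^2 * 13 mod 37 = 1^2 * 13 = 1*13 = 13
  bit 1 = 0: r = r^2 mod 37 = 13^2 = 21
  bit 2 = 0: r = r^2 mod 37 = 21^2 = 34
  bit 3 = 1: r = r^2 * 13 mod 37 = 34^2 * 13 = 9*13 = 6
  bit 4 = 0: r = r^2 mod 37 = 6^2 = 36
  -> A = 36
B = 13^21 mod 37  (bits of 21 = 10101)
  bit 0 = 1: r = r^2 * 13 mod 37 = 1^2 * 13 = 1*13 = 13
  bit 1 = 0: r = r^2 mod 37 = 13^2 = 21
  bit 2 = 1: r = r^2 * 13 mod 37 = 21^2 * 13 = 34*13 = 35
  bit 3 = 0: r = r^2 mod 37 = 35^2 = 4
  bit 4 = 1: r = r^2 * 13 mod 37 = 4^2 * 13 = 16*13 = 23
  -> B = 23
s = B^a = 23^18 mod 37  (bits of 18 = 10010)
  bit 0 = 1: r = r^2 * 23 mod 37 = 1^2 * 23 = 1*23 = 23
  bit 1 = 0: r = r^2 mod 37 = 23^2 = 11
  bit 2 = 0: r = r^2 mod 37 = 11^2 = 10
  bit 3 = 1: r = r^2 * 23 mod 37 = 10^2 * 23 = 26*23 = 6
  bit 4 = 0: r = r^2 mod 37 = 6^2 = 36
  -> s = B^a = 36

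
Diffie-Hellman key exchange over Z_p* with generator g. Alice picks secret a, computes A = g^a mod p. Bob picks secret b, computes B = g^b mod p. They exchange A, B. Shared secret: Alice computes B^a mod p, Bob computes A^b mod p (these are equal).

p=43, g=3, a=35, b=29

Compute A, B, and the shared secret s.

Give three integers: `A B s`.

Answer: 7 18 37

Derivation:
A = 3^35 mod 43  (bits of 35 = 100011)
  bit 0 = 1: r = r^2 * 3 mod 43 = 1^2 * 3 = 1*3 = 3
  bit 1 = 0: r = r^2 mod 43 = 3^2 = 9
  bit 2 = 0: r = r^2 mod 43 = 9^2 = 38
  bit 3 = 0: r = r^2 mod 43 = 38^2 = 25
  bit 4 = 1: r = r^2 * 3 mod 43 = 25^2 * 3 = 23*3 = 26
  bit 5 = 1: r = r^2 * 3 mod 43 = 26^2 * 3 = 31*3 = 7
  -> A = 7
B = 3^29 mod 43  (bits of 29 = 11101)
  bit 0 = 1: r = r^2 * 3 mod 43 = 1^2 * 3 = 1*3 = 3
  bit 1 = 1: r = r^2 * 3 mod 43 = 3^2 * 3 = 9*3 = 27
  bit 2 = 1: r = r^2 * 3 mod 43 = 27^2 * 3 = 41*3 = 37
  bit 3 = 0: r = r^2 mod 43 = 37^2 = 36
  bit 4 = 1: r = r^2 * 3 mod 43 = 36^2 * 3 = 6*3 = 18
  -> B = 18
s = B^a = 18^35 mod 43  (bits of 35 = 100011)
  bit 0 = 1: r = r^2 * 18 mod 43 = 1^2 * 18 = 1*18 = 18
  bit 1 = 0: r = r^2 mod 43 = 18^2 = 23
  bit 2 = 0: r = r^2 mod 43 = 23^2 = 13
  bit 3 = 0: r = r^2 mod 43 = 13^2 = 40
  bit 4 = 1: r = r^2 * 18 mod 43 = 40^2 * 18 = 9*18 = 33
  bit 5 = 1: r = r^2 * 18 mod 43 = 33^2 * 18 = 14*18 = 37
  -> s = B^a = 37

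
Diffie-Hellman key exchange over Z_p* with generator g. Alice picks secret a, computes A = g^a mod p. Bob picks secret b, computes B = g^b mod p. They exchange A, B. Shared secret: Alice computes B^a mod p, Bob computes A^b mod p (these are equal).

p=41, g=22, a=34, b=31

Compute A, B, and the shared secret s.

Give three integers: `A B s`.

Answer: 2 34 39

Derivation:
A = 22^34 mod 41  (bits of 34 = 100010)
  bit 0 = 1: r = r^2 * 22 mod 41 = 1^2 * 22 = 1*22 = 22
  bit 1 = 0: r = r^2 mod 41 = 22^2 = 33
  bit 2 = 0: r = r^2 mod 41 = 33^2 = 23
  bit 3 = 0: r = r^2 mod 41 = 23^2 = 37
  bit 4 = 1: r = r^2 * 22 mod 41 = 37^2 * 22 = 16*22 = 24
  bit 5 = 0: r = r^2 mod 41 = 24^2 = 2
  -> A = 2
B = 22^31 mod 41  (bits of 31 = 11111)
  bit 0 = 1: r = r^2 * 22 mod 41 = 1^2 * 22 = 1*22 = 22
  bit 1 = 1: r = r^2 * 22 mod 41 = 22^2 * 22 = 33*22 = 29
  bit 2 = 1: r = r^2 * 22 mod 41 = 29^2 * 22 = 21*22 = 11
  bit 3 = 1: r = r^2 * 22 mod 41 = 11^2 * 22 = 39*22 = 38
  bit 4 = 1: r = r^2 * 22 mod 41 = 38^2 * 22 = 9*22 = 34
  -> B = 34
s = B^a = 34^34 mod 41  (bits of 34 = 100010)
  bit 0 = 1: r = r^2 * 34 mod 41 = 1^2 * 34 = 1*34 = 34
  bit 1 = 0: r = r^2 mod 41 = 34^2 = 8
  bit 2 = 0: r = r^2 mod 41 = 8^2 = 23
  bit 3 = 0: r = r^2 mod 41 = 23^2 = 37
  bit 4 = 1: r = r^2 * 34 mod 41 = 37^2 * 34 = 16*34 = 11
  bit 5 = 0: r = r^2 mod 41 = 11^2 = 39
  -> s = B^a = 39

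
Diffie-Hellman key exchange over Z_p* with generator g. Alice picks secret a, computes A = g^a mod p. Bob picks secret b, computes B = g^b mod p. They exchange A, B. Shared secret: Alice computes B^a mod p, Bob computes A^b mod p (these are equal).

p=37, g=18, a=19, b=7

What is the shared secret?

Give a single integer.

Answer: 24

Derivation:
A = 18^19 mod 37  (bits of 19 = 10011)
  bit 0 = 1: r = r^2 * 18 mod 37 = 1^2 * 18 = 1*18 = 18
  bit 1 = 0: r = r^2 mod 37 = 18^2 = 28
  bit 2 = 0: r = r^2 mod 37 = 28^2 = 7
  bit 3 = 1: r = r^2 * 18 mod 37 = 7^2 * 18 = 12*18 = 31
  bit 4 = 1: r = r^2 * 18 mod 37 = 31^2 * 18 = 36*18 = 19
  -> A = 19
B = 18^7 mod 37  (bits of 7 = 111)
  bit 0 = 1: r = r^2 * 18 mod 37 = 1^2 * 18 = 1*18 = 18
  bit 1 = 1: r = r^2 * 18 mod 37 = 18^2 * 18 = 28*18 = 23
  bit 2 = 1: r = r^2 * 18 mod 37 = 23^2 * 18 = 11*18 = 13
  -> B = 13
s = B^a = 13^19 mod 37  (bits of 19 = 10011)
  bit 0 = 1: r = r^2 * 13 mod 37 = 1^2 * 13 = 1*13 = 13
  bit 1 = 0: r = r^2 mod 37 = 13^2 = 21
  bit 2 = 0: r = r^2 mod 37 = 21^2 = 34
  bit 3 = 1: r = r^2 * 13 mod 37 = 34^2 * 13 = 9*13 = 6
  bit 4 = 1: r = r^2 * 13 mod 37 = 6^2 * 13 = 36*13 = 24
  -> s = B^a = 24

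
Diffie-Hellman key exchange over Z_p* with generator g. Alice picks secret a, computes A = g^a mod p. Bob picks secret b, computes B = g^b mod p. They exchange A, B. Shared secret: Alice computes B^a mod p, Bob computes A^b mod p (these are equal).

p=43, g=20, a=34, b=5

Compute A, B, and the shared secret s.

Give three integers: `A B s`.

A = 20^34 mod 43  (bits of 34 = 100010)
  bit 0 = 1: r = r^2 * 20 mod 43 = 1^2 * 20 = 1*20 = 20
  bit 1 = 0: r = r^2 mod 43 = 20^2 = 13
  bit 2 = 0: r = r^2 mod 43 = 13^2 = 40
  bit 3 = 0: r = r^2 mod 43 = 40^2 = 9
  bit 4 = 1: r = r^2 * 20 mod 43 = 9^2 * 20 = 38*20 = 29
  bit 5 = 0: r = r^2 mod 43 = 29^2 = 24
  -> A = 24
B = 20^5 mod 43  (bits of 5 = 101)
  bit 0 = 1: r = r^2 * 20 mod 43 = 1^2 * 20 = 1*20 = 20
  bit 1 = 0: r = r^2 mod 43 = 20^2 = 13
  bit 2 = 1: r = r^2 * 20 mod 43 = 13^2 * 20 = 40*20 = 26
  -> B = 26
s = B^a = 26^34 mod 43  (bits of 34 = 100010)
  bit 0 = 1: r = r^2 * 26 mod 43 = 1^2 * 26 = 1*26 = 26
  bit 1 = 0: r = r^2 mod 43 = 26^2 = 31
  bit 2 = 0: r = r^2 mod 43 = 31^2 = 15
  bit 3 = 0: r = r^2 mod 43 = 15^2 = 10
  bit 4 = 1: r = r^2 * 26 mod 43 = 10^2 * 26 = 14*26 = 20
  bit 5 = 0: r = r^2 mod 43 = 20^2 = 13
  -> s = B^a = 13

Answer: 24 26 13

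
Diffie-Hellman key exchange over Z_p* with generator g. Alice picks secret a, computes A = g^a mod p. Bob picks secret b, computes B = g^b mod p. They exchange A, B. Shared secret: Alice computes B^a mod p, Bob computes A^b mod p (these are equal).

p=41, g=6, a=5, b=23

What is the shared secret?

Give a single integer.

A = 6^5 mod 41  (bits of 5 = 101)
  bit 0 = 1: r = r^2 * 6 mod 41 = 1^2 * 6 = 1*6 = 6
  bit 1 = 0: r = r^2 mod 41 = 6^2 = 36
  bit 2 = 1: r = r^2 * 6 mod 41 = 36^2 * 6 = 25*6 = 27
  -> A = 27
B = 6^23 mod 41  (bits of 23 = 10111)
  bit 0 = 1: r = r^2 * 6 mod 41 = 1^2 * 6 = 1*6 = 6
  bit 1 = 0: r = r^2 mod 41 = 6^2 = 36
  bit 2 = 1: r = r^2 * 6 mod 41 = 36^2 * 6 = 25*6 = 27
  bit 3 = 1: r = r^2 * 6 mod 41 = 27^2 * 6 = 32*6 = 28
  bit 4 = 1: r = r^2 * 6 mod 41 = 28^2 * 6 = 5*6 = 30
  -> B = 30
s = B^a = 30^5 mod 41  (bits of 5 = 101)
  bit 0 = 1: r = r^2 * 30 mod 41 = 1^2 * 30 = 1*30 = 30
  bit 1 = 0: r = r^2 mod 41 = 30^2 = 39
  bit 2 = 1: r = r^2 * 30 mod 41 = 39^2 * 30 = 4*30 = 38
  -> s = B^a = 38

Answer: 38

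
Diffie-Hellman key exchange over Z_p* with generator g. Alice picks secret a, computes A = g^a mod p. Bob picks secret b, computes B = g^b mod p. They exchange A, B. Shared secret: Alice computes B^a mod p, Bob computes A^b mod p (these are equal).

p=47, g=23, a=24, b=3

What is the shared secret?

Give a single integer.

A = 23^24 mod 47  (bits of 24 = 11000)
  bit 0 = 1: r = r^2 * 23 mod 47 = 1^2 * 23 = 1*23 = 23
  bit 1 = 1: r = r^2 * 23 mod 47 = 23^2 * 23 = 12*23 = 41
  bit 2 = 0: r = r^2 mod 47 = 41^2 = 36
  bit 3 = 0: r = r^2 mod 47 = 36^2 = 27
  bit 4 = 0: r = r^2 mod 47 = 27^2 = 24
  -> A = 24
B = 23^3 mod 47  (bits of 3 = 11)
  bit 0 = 1: r = r^2 * 23 mod 47 = 1^2 * 23 = 1*23 = 23
  bit 1 = 1: r = r^2 * 23 mod 47 = 23^2 * 23 = 12*23 = 41
  -> B = 41
s = B^a = 41^24 mod 47  (bits of 24 = 11000)
  bit 0 = 1: r = r^2 * 41 mod 47 = 1^2 * 41 = 1*41 = 41
  bit 1 = 1: r = r^2 * 41 mod 47 = 41^2 * 41 = 36*41 = 19
  bit 2 = 0: r = r^2 mod 47 = 19^2 = 32
  bit 3 = 0: r = r^2 mod 47 = 32^2 = 37
  bit 4 = 0: r = r^2 mod 47 = 37^2 = 6
  -> s = B^a = 6

Answer: 6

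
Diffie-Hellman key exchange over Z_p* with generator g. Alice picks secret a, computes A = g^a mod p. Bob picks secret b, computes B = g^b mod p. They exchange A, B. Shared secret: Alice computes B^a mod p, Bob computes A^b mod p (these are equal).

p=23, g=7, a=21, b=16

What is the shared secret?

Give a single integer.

Answer: 4

Derivation:
A = 7^21 mod 23  (bits of 21 = 10101)
  bit 0 = 1: r = r^2 * 7 mod 23 = 1^2 * 7 = 1*7 = 7
  bit 1 = 0: r = r^2 mod 23 = 7^2 = 3
  bit 2 = 1: r = r^2 * 7 mod 23 = 3^2 * 7 = 9*7 = 17
  bit 3 = 0: r = r^2 mod 23 = 17^2 = 13
  bit 4 = 1: r = r^2 * 7 mod 23 = 13^2 * 7 = 8*7 = 10
  -> A = 10
B = 7^16 mod 23  (bits of 16 = 10000)
  bit 0 = 1: r = r^2 * 7 mod 23 = 1^2 * 7 = 1*7 = 7
  bit 1 = 0: r = r^2 mod 23 = 7^2 = 3
  bit 2 = 0: r = r^2 mod 23 = 3^2 = 9
  bit 3 = 0: r = r^2 mod 23 = 9^2 = 12
  bit 4 = 0: r = r^2 mod 23 = 12^2 = 6
  -> B = 6
s = B^a = 6^21 mod 23  (bits of 21 = 10101)
  bit 0 = 1: r = r^2 * 6 mod 23 = 1^2 * 6 = 1*6 = 6
  bit 1 = 0: r = r^2 mod 23 = 6^2 = 13
  bit 2 = 1: r = r^2 * 6 mod 23 = 13^2 * 6 = 8*6 = 2
  bit 3 = 0: r = r^2 mod 23 = 2^2 = 4
  bit 4 = 1: r = r^2 * 6 mod 23 = 4^2 * 6 = 16*6 = 4
  -> s = B^a = 4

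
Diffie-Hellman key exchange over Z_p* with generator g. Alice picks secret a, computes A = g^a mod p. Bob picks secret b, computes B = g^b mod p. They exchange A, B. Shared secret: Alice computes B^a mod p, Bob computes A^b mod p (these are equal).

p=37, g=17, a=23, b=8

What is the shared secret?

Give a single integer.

Answer: 12

Derivation:
A = 17^23 mod 37  (bits of 23 = 10111)
  bit 0 = 1: r = r^2 * 17 mod 37 = 1^2 * 17 = 1*17 = 17
  bit 1 = 0: r = r^2 mod 37 = 17^2 = 30
  bit 2 = 1: r = r^2 * 17 mod 37 = 30^2 * 17 = 12*17 = 19
  bit 3 = 1: r = r^2 * 17 mod 37 = 19^2 * 17 = 28*17 = 32
  bit 4 = 1: r = r^2 * 17 mod 37 = 32^2 * 17 = 25*17 = 18
  -> A = 18
B = 17^8 mod 37  (bits of 8 = 1000)
  bit 0 = 1: r = r^2 * 17 mod 37 = 1^2 * 17 = 1*17 = 17
  bit 1 = 0: r = r^2 mod 37 = 17^2 = 30
  bit 2 = 0: r = r^2 mod 37 = 30^2 = 12
  bit 3 = 0: r = r^2 mod 37 = 12^2 = 33
  -> B = 33
s = B^a = 33^23 mod 37  (bits of 23 = 10111)
  bit 0 = 1: r = r^2 * 33 mod 37 = 1^2 * 33 = 1*33 = 33
  bit 1 = 0: r = r^2 mod 37 = 33^2 = 16
  bit 2 = 1: r = r^2 * 33 mod 37 = 16^2 * 33 = 34*33 = 12
  bit 3 = 1: r = r^2 * 33 mod 37 = 12^2 * 33 = 33*33 = 16
  bit 4 = 1: r = r^2 * 33 mod 37 = 16^2 * 33 = 34*33 = 12
  -> s = B^a = 12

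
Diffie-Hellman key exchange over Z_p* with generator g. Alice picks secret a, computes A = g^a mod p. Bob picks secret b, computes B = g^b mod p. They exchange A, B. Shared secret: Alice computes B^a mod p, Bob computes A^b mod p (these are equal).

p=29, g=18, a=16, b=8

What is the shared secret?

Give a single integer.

Answer: 24

Derivation:
A = 18^16 mod 29  (bits of 16 = 10000)
  bit 0 = 1: r = r^2 * 18 mod 29 = 1^2 * 18 = 1*18 = 18
  bit 1 = 0: r = r^2 mod 29 = 18^2 = 5
  bit 2 = 0: r = r^2 mod 29 = 5^2 = 25
  bit 3 = 0: r = r^2 mod 29 = 25^2 = 16
  bit 4 = 0: r = r^2 mod 29 = 16^2 = 24
  -> A = 24
B = 18^8 mod 29  (bits of 8 = 1000)
  bit 0 = 1: r = r^2 * 18 mod 29 = 1^2 * 18 = 1*18 = 18
  bit 1 = 0: r = r^2 mod 29 = 18^2 = 5
  bit 2 = 0: r = r^2 mod 29 = 5^2 = 25
  bit 3 = 0: r = r^2 mod 29 = 25^2 = 16
  -> B = 16
s = B^a = 16^16 mod 29  (bits of 16 = 10000)
  bit 0 = 1: r = r^2 * 16 mod 29 = 1^2 * 16 = 1*16 = 16
  bit 1 = 0: r = r^2 mod 29 = 16^2 = 24
  bit 2 = 0: r = r^2 mod 29 = 24^2 = 25
  bit 3 = 0: r = r^2 mod 29 = 25^2 = 16
  bit 4 = 0: r = r^2 mod 29 = 16^2 = 24
  -> s = B^a = 24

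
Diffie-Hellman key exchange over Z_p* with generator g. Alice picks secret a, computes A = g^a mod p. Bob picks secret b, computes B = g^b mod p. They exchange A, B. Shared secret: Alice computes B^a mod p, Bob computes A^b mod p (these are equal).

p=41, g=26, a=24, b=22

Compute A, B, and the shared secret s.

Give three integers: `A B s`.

A = 26^24 mod 41  (bits of 24 = 11000)
  bit 0 = 1: r = r^2 * 26 mod 41 = 1^2 * 26 = 1*26 = 26
  bit 1 = 1: r = r^2 * 26 mod 41 = 26^2 * 26 = 20*26 = 28
  bit 2 = 0: r = r^2 mod 41 = 28^2 = 5
  bit 3 = 0: r = r^2 mod 41 = 5^2 = 25
  bit 4 = 0: r = r^2 mod 41 = 25^2 = 10
  -> A = 10
B = 26^22 mod 41  (bits of 22 = 10110)
  bit 0 = 1: r = r^2 * 26 mod 41 = 1^2 * 26 = 1*26 = 26
  bit 1 = 0: r = r^2 mod 41 = 26^2 = 20
  bit 2 = 1: r = r^2 * 26 mod 41 = 20^2 * 26 = 31*26 = 27
  bit 3 = 1: r = r^2 * 26 mod 41 = 27^2 * 26 = 32*26 = 12
  bit 4 = 0: r = r^2 mod 41 = 12^2 = 21
  -> B = 21
s = B^a = 21^24 mod 41  (bits of 24 = 11000)
  bit 0 = 1: r = r^2 * 21 mod 41 = 1^2 * 21 = 1*21 = 21
  bit 1 = 1: r = r^2 * 21 mod 41 = 21^2 * 21 = 31*21 = 36
  bit 2 = 0: r = r^2 mod 41 = 36^2 = 25
  bit 3 = 0: r = r^2 mod 41 = 25^2 = 10
  bit 4 = 0: r = r^2 mod 41 = 10^2 = 18
  -> s = B^a = 18

Answer: 10 21 18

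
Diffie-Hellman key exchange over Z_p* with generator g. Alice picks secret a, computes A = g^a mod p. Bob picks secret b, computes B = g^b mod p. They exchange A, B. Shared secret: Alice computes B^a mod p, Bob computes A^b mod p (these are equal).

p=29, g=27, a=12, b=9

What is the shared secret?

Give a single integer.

Answer: 20

Derivation:
A = 27^12 mod 29  (bits of 12 = 1100)
  bit 0 = 1: r = r^2 * 27 mod 29 = 1^2 * 27 = 1*27 = 27
  bit 1 = 1: r = r^2 * 27 mod 29 = 27^2 * 27 = 4*27 = 21
  bit 2 = 0: r = r^2 mod 29 = 21^2 = 6
  bit 3 = 0: r = r^2 mod 29 = 6^2 = 7
  -> A = 7
B = 27^9 mod 29  (bits of 9 = 1001)
  bit 0 = 1: r = r^2 * 27 mod 29 = 1^2 * 27 = 1*27 = 27
  bit 1 = 0: r = r^2 mod 29 = 27^2 = 4
  bit 2 = 0: r = r^2 mod 29 = 4^2 = 16
  bit 3 = 1: r = r^2 * 27 mod 29 = 16^2 * 27 = 24*27 = 10
  -> B = 10
s = B^a = 10^12 mod 29  (bits of 12 = 1100)
  bit 0 = 1: r = r^2 * 10 mod 29 = 1^2 * 10 = 1*10 = 10
  bit 1 = 1: r = r^2 * 10 mod 29 = 10^2 * 10 = 13*10 = 14
  bit 2 = 0: r = r^2 mod 29 = 14^2 = 22
  bit 3 = 0: r = r^2 mod 29 = 22^2 = 20
  -> s = B^a = 20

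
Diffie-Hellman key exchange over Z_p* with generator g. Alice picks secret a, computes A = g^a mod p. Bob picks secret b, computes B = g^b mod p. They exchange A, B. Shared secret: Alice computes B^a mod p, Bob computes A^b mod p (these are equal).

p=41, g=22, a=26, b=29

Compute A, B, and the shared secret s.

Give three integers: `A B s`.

A = 22^26 mod 41  (bits of 26 = 11010)
  bit 0 = 1: r = r^2 * 22 mod 41 = 1^2 * 22 = 1*22 = 22
  bit 1 = 1: r = r^2 * 22 mod 41 = 22^2 * 22 = 33*22 = 29
  bit 2 = 0: r = r^2 mod 41 = 29^2 = 21
  bit 3 = 1: r = r^2 * 22 mod 41 = 21^2 * 22 = 31*22 = 26
  bit 4 = 0: r = r^2 mod 41 = 26^2 = 20
  -> A = 20
B = 22^29 mod 41  (bits of 29 = 11101)
  bit 0 = 1: r = r^2 * 22 mod 41 = 1^2 * 22 = 1*22 = 22
  bit 1 = 1: r = r^2 * 22 mod 41 = 22^2 * 22 = 33*22 = 29
  bit 2 = 1: r = r^2 * 22 mod 41 = 29^2 * 22 = 21*22 = 11
  bit 3 = 0: r = r^2 mod 41 = 11^2 = 39
  bit 4 = 1: r = r^2 * 22 mod 41 = 39^2 * 22 = 4*22 = 6
  -> B = 6
s = B^a = 6^26 mod 41  (bits of 26 = 11010)
  bit 0 = 1: r = r^2 * 6 mod 41 = 1^2 * 6 = 1*6 = 6
  bit 1 = 1: r = r^2 * 6 mod 41 = 6^2 * 6 = 36*6 = 11
  bit 2 = 0: r = r^2 mod 41 = 11^2 = 39
  bit 3 = 1: r = r^2 * 6 mod 41 = 39^2 * 6 = 4*6 = 24
  bit 4 = 0: r = r^2 mod 41 = 24^2 = 2
  -> s = B^a = 2

Answer: 20 6 2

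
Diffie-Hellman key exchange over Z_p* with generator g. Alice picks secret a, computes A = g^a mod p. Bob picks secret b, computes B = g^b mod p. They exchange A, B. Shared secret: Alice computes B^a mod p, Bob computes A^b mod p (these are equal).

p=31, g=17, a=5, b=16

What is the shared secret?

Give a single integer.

A = 17^5 mod 31  (bits of 5 = 101)
  bit 0 = 1: r = r^2 * 17 mod 31 = 1^2 * 17 = 1*17 = 17
  bit 1 = 0: r = r^2 mod 31 = 17^2 = 10
  bit 2 = 1: r = r^2 * 17 mod 31 = 10^2 * 17 = 7*17 = 26
  -> A = 26
B = 17^16 mod 31  (bits of 16 = 10000)
  bit 0 = 1: r = r^2 * 17 mod 31 = 1^2 * 17 = 1*17 = 17
  bit 1 = 0: r = r^2 mod 31 = 17^2 = 10
  bit 2 = 0: r = r^2 mod 31 = 10^2 = 7
  bit 3 = 0: r = r^2 mod 31 = 7^2 = 18
  bit 4 = 0: r = r^2 mod 31 = 18^2 = 14
  -> B = 14
s = B^a = 14^5 mod 31  (bits of 5 = 101)
  bit 0 = 1: r = r^2 * 14 mod 31 = 1^2 * 14 = 1*14 = 14
  bit 1 = 0: r = r^2 mod 31 = 14^2 = 10
  bit 2 = 1: r = r^2 * 14 mod 31 = 10^2 * 14 = 7*14 = 5
  -> s = B^a = 5

Answer: 5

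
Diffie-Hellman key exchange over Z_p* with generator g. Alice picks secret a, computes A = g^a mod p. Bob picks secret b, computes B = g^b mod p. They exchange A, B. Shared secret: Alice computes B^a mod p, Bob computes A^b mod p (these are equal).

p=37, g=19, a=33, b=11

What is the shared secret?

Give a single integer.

A = 19^33 mod 37  (bits of 33 = 100001)
  bit 0 = 1: r = r^2 * 19 mod 37 = 1^2 * 19 = 1*19 = 19
  bit 1 = 0: r = r^2 mod 37 = 19^2 = 28
  bit 2 = 0: r = r^2 mod 37 = 28^2 = 7
  bit 3 = 0: r = r^2 mod 37 = 7^2 = 12
  bit 4 = 0: r = r^2 mod 37 = 12^2 = 33
  bit 5 = 1: r = r^2 * 19 mod 37 = 33^2 * 19 = 16*19 = 8
  -> A = 8
B = 19^11 mod 37  (bits of 11 = 1011)
  bit 0 = 1: r = r^2 * 19 mod 37 = 1^2 * 19 = 1*19 = 19
  bit 1 = 0: r = r^2 mod 37 = 19^2 = 28
  bit 2 = 1: r = r^2 * 19 mod 37 = 28^2 * 19 = 7*19 = 22
  bit 3 = 1: r = r^2 * 19 mod 37 = 22^2 * 19 = 3*19 = 20
  -> B = 20
s = B^a = 20^33 mod 37  (bits of 33 = 100001)
  bit 0 = 1: r = r^2 * 20 mod 37 = 1^2 * 20 = 1*20 = 20
  bit 1 = 0: r = r^2 mod 37 = 20^2 = 30
  bit 2 = 0: r = r^2 mod 37 = 30^2 = 12
  bit 3 = 0: r = r^2 mod 37 = 12^2 = 33
  bit 4 = 0: r = r^2 mod 37 = 33^2 = 16
  bit 5 = 1: r = r^2 * 20 mod 37 = 16^2 * 20 = 34*20 = 14
  -> s = B^a = 14

Answer: 14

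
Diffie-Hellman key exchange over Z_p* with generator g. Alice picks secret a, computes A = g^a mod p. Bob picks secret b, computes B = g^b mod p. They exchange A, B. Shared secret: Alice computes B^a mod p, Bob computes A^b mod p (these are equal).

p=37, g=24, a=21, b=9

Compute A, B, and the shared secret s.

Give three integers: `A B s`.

Answer: 14 31 31

Derivation:
A = 24^21 mod 37  (bits of 21 = 10101)
  bit 0 = 1: r = r^2 * 24 mod 37 = 1^2 * 24 = 1*24 = 24
  bit 1 = 0: r = r^2 mod 37 = 24^2 = 21
  bit 2 = 1: r = r^2 * 24 mod 37 = 21^2 * 24 = 34*24 = 2
  bit 3 = 0: r = r^2 mod 37 = 2^2 = 4
  bit 4 = 1: r = r^2 * 24 mod 37 = 4^2 * 24 = 16*24 = 14
  -> A = 14
B = 24^9 mod 37  (bits of 9 = 1001)
  bit 0 = 1: r = r^2 * 24 mod 37 = 1^2 * 24 = 1*24 = 24
  bit 1 = 0: r = r^2 mod 37 = 24^2 = 21
  bit 2 = 0: r = r^2 mod 37 = 21^2 = 34
  bit 3 = 1: r = r^2 * 24 mod 37 = 34^2 * 24 = 9*24 = 31
  -> B = 31
s = B^a = 31^21 mod 37  (bits of 21 = 10101)
  bit 0 = 1: r = r^2 * 31 mod 37 = 1^2 * 31 = 1*31 = 31
  bit 1 = 0: r = r^2 mod 37 = 31^2 = 36
  bit 2 = 1: r = r^2 * 31 mod 37 = 36^2 * 31 = 1*31 = 31
  bit 3 = 0: r = r^2 mod 37 = 31^2 = 36
  bit 4 = 1: r = r^2 * 31 mod 37 = 36^2 * 31 = 1*31 = 31
  -> s = B^a = 31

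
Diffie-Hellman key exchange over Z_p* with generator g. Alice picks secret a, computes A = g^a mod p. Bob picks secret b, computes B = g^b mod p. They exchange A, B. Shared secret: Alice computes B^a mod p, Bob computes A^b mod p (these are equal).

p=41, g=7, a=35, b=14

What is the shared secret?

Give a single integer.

A = 7^35 mod 41  (bits of 35 = 100011)
  bit 0 = 1: r = r^2 * 7 mod 41 = 1^2 * 7 = 1*7 = 7
  bit 1 = 0: r = r^2 mod 41 = 7^2 = 8
  bit 2 = 0: r = r^2 mod 41 = 8^2 = 23
  bit 3 = 0: r = r^2 mod 41 = 23^2 = 37
  bit 4 = 1: r = r^2 * 7 mod 41 = 37^2 * 7 = 16*7 = 30
  bit 5 = 1: r = r^2 * 7 mod 41 = 30^2 * 7 = 39*7 = 27
  -> A = 27
B = 7^14 mod 41  (bits of 14 = 1110)
  bit 0 = 1: r = r^2 * 7 mod 41 = 1^2 * 7 = 1*7 = 7
  bit 1 = 1: r = r^2 * 7 mod 41 = 7^2 * 7 = 8*7 = 15
  bit 2 = 1: r = r^2 * 7 mod 41 = 15^2 * 7 = 20*7 = 17
  bit 3 = 0: r = r^2 mod 41 = 17^2 = 2
  -> B = 2
s = B^a = 2^35 mod 41  (bits of 35 = 100011)
  bit 0 = 1: r = r^2 * 2 mod 41 = 1^2 * 2 = 1*2 = 2
  bit 1 = 0: r = r^2 mod 41 = 2^2 = 4
  bit 2 = 0: r = r^2 mod 41 = 4^2 = 16
  bit 3 = 0: r = r^2 mod 41 = 16^2 = 10
  bit 4 = 1: r = r^2 * 2 mod 41 = 10^2 * 2 = 18*2 = 36
  bit 5 = 1: r = r^2 * 2 mod 41 = 36^2 * 2 = 25*2 = 9
  -> s = B^a = 9

Answer: 9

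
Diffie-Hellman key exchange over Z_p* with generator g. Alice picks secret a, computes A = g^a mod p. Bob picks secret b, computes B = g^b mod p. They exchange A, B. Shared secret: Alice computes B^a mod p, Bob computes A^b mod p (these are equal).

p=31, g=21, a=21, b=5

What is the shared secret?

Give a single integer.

Answer: 30

Derivation:
A = 21^21 mod 31  (bits of 21 = 10101)
  bit 0 = 1: r = r^2 * 21 mod 31 = 1^2 * 21 = 1*21 = 21
  bit 1 = 0: r = r^2 mod 31 = 21^2 = 7
  bit 2 = 1: r = r^2 * 21 mod 31 = 7^2 * 21 = 18*21 = 6
  bit 3 = 0: r = r^2 mod 31 = 6^2 = 5
  bit 4 = 1: r = r^2 * 21 mod 31 = 5^2 * 21 = 25*21 = 29
  -> A = 29
B = 21^5 mod 31  (bits of 5 = 101)
  bit 0 = 1: r = r^2 * 21 mod 31 = 1^2 * 21 = 1*21 = 21
  bit 1 = 0: r = r^2 mod 31 = 21^2 = 7
  bit 2 = 1: r = r^2 * 21 mod 31 = 7^2 * 21 = 18*21 = 6
  -> B = 6
s = B^a = 6^21 mod 31  (bits of 21 = 10101)
  bit 0 = 1: r = r^2 * 6 mod 31 = 1^2 * 6 = 1*6 = 6
  bit 1 = 0: r = r^2 mod 31 = 6^2 = 5
  bit 2 = 1: r = r^2 * 6 mod 31 = 5^2 * 6 = 25*6 = 26
  bit 3 = 0: r = r^2 mod 31 = 26^2 = 25
  bit 4 = 1: r = r^2 * 6 mod 31 = 25^2 * 6 = 5*6 = 30
  -> s = B^a = 30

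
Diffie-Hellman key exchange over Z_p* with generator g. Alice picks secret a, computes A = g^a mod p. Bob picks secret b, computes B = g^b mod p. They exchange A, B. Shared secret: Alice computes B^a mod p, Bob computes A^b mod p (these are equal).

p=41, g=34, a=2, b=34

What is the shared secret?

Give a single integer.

A = 34^2 mod 41  (bits of 2 = 10)
  bit 0 = 1: r = r^2 * 34 mod 41 = 1^2 * 34 = 1*34 = 34
  bit 1 = 0: r = r^2 mod 41 = 34^2 = 8
  -> A = 8
B = 34^34 mod 41  (bits of 34 = 100010)
  bit 0 = 1: r = r^2 * 34 mod 41 = 1^2 * 34 = 1*34 = 34
  bit 1 = 0: r = r^2 mod 41 = 34^2 = 8
  bit 2 = 0: r = r^2 mod 41 = 8^2 = 23
  bit 3 = 0: r = r^2 mod 41 = 23^2 = 37
  bit 4 = 1: r = r^2 * 34 mod 41 = 37^2 * 34 = 16*34 = 11
  bit 5 = 0: r = r^2 mod 41 = 11^2 = 39
  -> B = 39
s = B^a = 39^2 mod 41  (bits of 2 = 10)
  bit 0 = 1: r = r^2 * 39 mod 41 = 1^2 * 39 = 1*39 = 39
  bit 1 = 0: r = r^2 mod 41 = 39^2 = 4
  -> s = B^a = 4

Answer: 4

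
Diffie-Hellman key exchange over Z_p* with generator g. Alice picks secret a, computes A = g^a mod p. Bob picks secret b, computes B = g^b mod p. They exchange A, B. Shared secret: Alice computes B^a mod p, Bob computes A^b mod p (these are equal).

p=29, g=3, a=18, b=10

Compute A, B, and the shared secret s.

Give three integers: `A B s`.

Answer: 6 5 16

Derivation:
A = 3^18 mod 29  (bits of 18 = 10010)
  bit 0 = 1: r = r^2 * 3 mod 29 = 1^2 * 3 = 1*3 = 3
  bit 1 = 0: r = r^2 mod 29 = 3^2 = 9
  bit 2 = 0: r = r^2 mod 29 = 9^2 = 23
  bit 3 = 1: r = r^2 * 3 mod 29 = 23^2 * 3 = 7*3 = 21
  bit 4 = 0: r = r^2 mod 29 = 21^2 = 6
  -> A = 6
B = 3^10 mod 29  (bits of 10 = 1010)
  bit 0 = 1: r = r^2 * 3 mod 29 = 1^2 * 3 = 1*3 = 3
  bit 1 = 0: r = r^2 mod 29 = 3^2 = 9
  bit 2 = 1: r = r^2 * 3 mod 29 = 9^2 * 3 = 23*3 = 11
  bit 3 = 0: r = r^2 mod 29 = 11^2 = 5
  -> B = 5
s = B^a = 5^18 mod 29  (bits of 18 = 10010)
  bit 0 = 1: r = r^2 * 5 mod 29 = 1^2 * 5 = 1*5 = 5
  bit 1 = 0: r = r^2 mod 29 = 5^2 = 25
  bit 2 = 0: r = r^2 mod 29 = 25^2 = 16
  bit 3 = 1: r = r^2 * 5 mod 29 = 16^2 * 5 = 24*5 = 4
  bit 4 = 0: r = r^2 mod 29 = 4^2 = 16
  -> s = B^a = 16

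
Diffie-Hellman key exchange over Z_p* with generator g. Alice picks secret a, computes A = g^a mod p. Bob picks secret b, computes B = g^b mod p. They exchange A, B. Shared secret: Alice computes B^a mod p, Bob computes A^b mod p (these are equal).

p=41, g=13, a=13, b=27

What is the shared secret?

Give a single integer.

A = 13^13 mod 41  (bits of 13 = 1101)
  bit 0 = 1: r = r^2 * 13 mod 41 = 1^2 * 13 = 1*13 = 13
  bit 1 = 1: r = r^2 * 13 mod 41 = 13^2 * 13 = 5*13 = 24
  bit 2 = 0: r = r^2 mod 41 = 24^2 = 2
  bit 3 = 1: r = r^2 * 13 mod 41 = 2^2 * 13 = 4*13 = 11
  -> A = 11
B = 13^27 mod 41  (bits of 27 = 11011)
  bit 0 = 1: r = r^2 * 13 mod 41 = 1^2 * 13 = 1*13 = 13
  bit 1 = 1: r = r^2 * 13 mod 41 = 13^2 * 13 = 5*13 = 24
  bit 2 = 0: r = r^2 mod 41 = 24^2 = 2
  bit 3 = 1: r = r^2 * 13 mod 41 = 2^2 * 13 = 4*13 = 11
  bit 4 = 1: r = r^2 * 13 mod 41 = 11^2 * 13 = 39*13 = 15
  -> B = 15
s = B^a = 15^13 mod 41  (bits of 13 = 1101)
  bit 0 = 1: r = r^2 * 15 mod 41 = 1^2 * 15 = 1*15 = 15
  bit 1 = 1: r = r^2 * 15 mod 41 = 15^2 * 15 = 20*15 = 13
  bit 2 = 0: r = r^2 mod 41 = 13^2 = 5
  bit 3 = 1: r = r^2 * 15 mod 41 = 5^2 * 15 = 25*15 = 6
  -> s = B^a = 6

Answer: 6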